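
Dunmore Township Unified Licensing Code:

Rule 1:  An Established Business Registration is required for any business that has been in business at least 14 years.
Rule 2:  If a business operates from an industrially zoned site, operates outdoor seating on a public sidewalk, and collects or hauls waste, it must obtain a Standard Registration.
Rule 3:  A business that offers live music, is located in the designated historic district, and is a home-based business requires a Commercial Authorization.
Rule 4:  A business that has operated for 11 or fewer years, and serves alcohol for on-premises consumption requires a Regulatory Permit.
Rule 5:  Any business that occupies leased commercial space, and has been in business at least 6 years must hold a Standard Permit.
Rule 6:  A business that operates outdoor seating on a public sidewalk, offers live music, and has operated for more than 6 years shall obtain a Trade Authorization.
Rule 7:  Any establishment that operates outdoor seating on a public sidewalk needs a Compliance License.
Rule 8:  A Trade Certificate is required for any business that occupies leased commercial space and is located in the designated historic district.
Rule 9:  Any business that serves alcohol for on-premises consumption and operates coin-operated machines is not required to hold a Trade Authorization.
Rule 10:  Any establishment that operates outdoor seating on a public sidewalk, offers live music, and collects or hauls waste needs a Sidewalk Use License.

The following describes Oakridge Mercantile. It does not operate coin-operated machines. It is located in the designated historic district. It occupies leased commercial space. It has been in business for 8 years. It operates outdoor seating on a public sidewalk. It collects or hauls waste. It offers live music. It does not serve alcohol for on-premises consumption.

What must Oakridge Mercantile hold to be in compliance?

Rule 1: years in business 8 < 14 → Established Business Registration not required.
Rule 2: occupies leased commercial space (not: operates from an industrially zoned site); operates outdoor seating on a public sidewalk; collects or hauls waste → Standard Registration not required.
Rule 3: offers live music; is located in the designated historic district; occupies leased commercial space (not: is a home-based business) → Commercial Authorization not required.
Rule 4: years in business 8 ≤ 11; does not serve alcohol for on-premises consumption → Regulatory Permit not required.
Rule 5: occupies leased commercial space; years in business 8 ≥ 6 → Standard Permit required.
Rule 6: operates outdoor seating on a public sidewalk; offers live music; years in business 8 > 6 → Trade Authorization required.
Rule 7: operates outdoor seating on a public sidewalk → Compliance License required.
Rule 8: occupies leased commercial space; is located in the designated historic district → Trade Certificate required.
Rule 9: does not serve alcohol for on-premises consumption; does not operate coin-operated machines → Trade Authorization exemption does not apply.
Rule 10: operates outdoor seating on a public sidewalk; offers live music; collects or hauls waste → Sidewalk Use License required.

Compliance License, Sidewalk Use License, Standard Permit, Trade Authorization, Trade Certificate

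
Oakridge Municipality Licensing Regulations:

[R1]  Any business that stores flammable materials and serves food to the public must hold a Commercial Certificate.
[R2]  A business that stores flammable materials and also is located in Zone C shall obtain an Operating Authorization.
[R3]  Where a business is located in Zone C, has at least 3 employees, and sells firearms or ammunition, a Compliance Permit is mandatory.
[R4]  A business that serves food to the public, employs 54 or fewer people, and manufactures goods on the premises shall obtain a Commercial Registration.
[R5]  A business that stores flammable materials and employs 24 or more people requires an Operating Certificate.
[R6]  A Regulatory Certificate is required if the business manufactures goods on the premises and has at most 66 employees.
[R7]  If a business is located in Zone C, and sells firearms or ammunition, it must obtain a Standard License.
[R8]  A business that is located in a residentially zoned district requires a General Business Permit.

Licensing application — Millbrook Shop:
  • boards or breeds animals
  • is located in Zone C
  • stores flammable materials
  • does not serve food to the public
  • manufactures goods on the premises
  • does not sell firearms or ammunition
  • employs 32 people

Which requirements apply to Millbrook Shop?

[R1] stores flammable materials; does not serve food to the public → Commercial Certificate not required.
[R2] stores flammable materials; is located in Zone C → Operating Authorization required.
[R3] is located in Zone C; employees 32 ≥ 3; does not sell firearms or ammunition → Compliance Permit not required.
[R4] does not serve food to the public; employees 32 ≤ 54; manufactures goods on the premises → Commercial Registration not required.
[R5] stores flammable materials; employees 32 ≥ 24 → Operating Certificate required.
[R6] manufactures goods on the premises; employees 32 ≤ 66 → Regulatory Certificate required.
[R7] is located in Zone C; does not sell firearms or ammunition → Standard License not required.
[R8] is located in Zone C (not: is located in a residentially zoned district) → General Business Permit not required.

Operating Authorization, Operating Certificate, Regulatory Certificate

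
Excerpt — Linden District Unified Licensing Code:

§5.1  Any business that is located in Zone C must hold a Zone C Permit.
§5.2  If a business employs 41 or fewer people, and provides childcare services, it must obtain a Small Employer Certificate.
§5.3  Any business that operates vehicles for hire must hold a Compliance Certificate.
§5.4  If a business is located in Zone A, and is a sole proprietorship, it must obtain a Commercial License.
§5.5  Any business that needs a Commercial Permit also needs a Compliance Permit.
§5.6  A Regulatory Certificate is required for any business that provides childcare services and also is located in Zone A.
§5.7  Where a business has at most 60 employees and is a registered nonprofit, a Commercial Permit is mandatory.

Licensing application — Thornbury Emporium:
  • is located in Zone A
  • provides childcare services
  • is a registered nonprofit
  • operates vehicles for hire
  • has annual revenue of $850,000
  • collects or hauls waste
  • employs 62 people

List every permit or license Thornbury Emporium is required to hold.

Compliance Certificate, Regulatory Certificate

§5.1 is located in Zone A (not: is located in Zone C) → Zone C Permit not required.
§5.2 employees 62 > 41; provides childcare services → Small Employer Certificate not required.
§5.3 operates vehicles for hire → Compliance Certificate required.
§5.4 is located in Zone A; is a registered nonprofit (not: is a sole proprietorship) → Commercial License not required.
§5.5 Commercial Permit is not required → no effect.
§5.6 provides childcare services; is located in Zone A → Regulatory Certificate required.
§5.7 employees 62 > 60; is a registered nonprofit → Commercial Permit not required.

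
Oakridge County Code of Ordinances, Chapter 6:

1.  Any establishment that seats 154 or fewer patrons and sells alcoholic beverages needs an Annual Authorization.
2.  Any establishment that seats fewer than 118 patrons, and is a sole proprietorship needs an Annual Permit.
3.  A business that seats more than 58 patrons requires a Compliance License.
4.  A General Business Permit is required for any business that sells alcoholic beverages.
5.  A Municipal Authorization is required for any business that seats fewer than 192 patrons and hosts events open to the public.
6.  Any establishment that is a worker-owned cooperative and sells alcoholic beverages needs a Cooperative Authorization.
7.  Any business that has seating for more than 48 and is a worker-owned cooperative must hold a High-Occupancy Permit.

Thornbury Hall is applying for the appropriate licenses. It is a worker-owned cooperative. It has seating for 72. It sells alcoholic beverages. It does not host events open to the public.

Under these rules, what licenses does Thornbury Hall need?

Annual Authorization, Compliance License, Cooperative Authorization, General Business Permit, High-Occupancy Permit

1. seating 72 ≤ 154; sells alcoholic beverages → Annual Authorization required.
2. seating 72 < 118; is a worker-owned cooperative (not: is a sole proprietorship) → Annual Permit not required.
3. seating 72 > 58 → Compliance License required.
4. sells alcoholic beverages → General Business Permit required.
5. seating 72 < 192; does not host events open to the public → Municipal Authorization not required.
6. is a worker-owned cooperative; sells alcoholic beverages → Cooperative Authorization required.
7. seating 72 > 48; is a worker-owned cooperative → High-Occupancy Permit required.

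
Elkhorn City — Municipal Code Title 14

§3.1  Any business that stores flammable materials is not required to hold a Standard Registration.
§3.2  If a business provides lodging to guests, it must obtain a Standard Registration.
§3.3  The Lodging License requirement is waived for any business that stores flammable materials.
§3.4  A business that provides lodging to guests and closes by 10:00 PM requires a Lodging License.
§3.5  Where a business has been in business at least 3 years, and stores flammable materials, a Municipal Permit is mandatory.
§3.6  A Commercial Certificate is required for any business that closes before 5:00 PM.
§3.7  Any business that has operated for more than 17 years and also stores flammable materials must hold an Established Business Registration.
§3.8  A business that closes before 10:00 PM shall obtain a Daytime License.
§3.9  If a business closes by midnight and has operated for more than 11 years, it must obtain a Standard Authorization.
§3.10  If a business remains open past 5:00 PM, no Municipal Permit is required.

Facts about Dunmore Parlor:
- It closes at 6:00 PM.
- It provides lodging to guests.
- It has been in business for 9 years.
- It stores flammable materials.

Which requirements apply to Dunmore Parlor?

§3.1 stores flammable materials → exempt from Standard Registration.
§3.2 provides lodging to guests → Standard Registration required.
§3.3 stores flammable materials → exempt from Lodging License.
§3.4 provides lodging to guests; closes 6:00 PM, at/before 10:00 PM → Lodging License required.
§3.5 years in business 9 ≥ 3; stores flammable materials → Municipal Permit required.
§3.6 closes 6:00 PM, after 5:00 PM → Commercial Certificate not required.
§3.7 years in business 9 ≤ 17; stores flammable materials → Established Business Registration not required.
§3.8 closes 6:00 PM, at/before 10:00 PM → Daytime License required.
§3.9 closes 6:00 PM, at/before midnight; years in business 9 ≤ 11 → Standard Authorization not required.
§3.10 closes 6:00 PM, after 5:00 PM → exempt from Municipal Permit.

Daytime License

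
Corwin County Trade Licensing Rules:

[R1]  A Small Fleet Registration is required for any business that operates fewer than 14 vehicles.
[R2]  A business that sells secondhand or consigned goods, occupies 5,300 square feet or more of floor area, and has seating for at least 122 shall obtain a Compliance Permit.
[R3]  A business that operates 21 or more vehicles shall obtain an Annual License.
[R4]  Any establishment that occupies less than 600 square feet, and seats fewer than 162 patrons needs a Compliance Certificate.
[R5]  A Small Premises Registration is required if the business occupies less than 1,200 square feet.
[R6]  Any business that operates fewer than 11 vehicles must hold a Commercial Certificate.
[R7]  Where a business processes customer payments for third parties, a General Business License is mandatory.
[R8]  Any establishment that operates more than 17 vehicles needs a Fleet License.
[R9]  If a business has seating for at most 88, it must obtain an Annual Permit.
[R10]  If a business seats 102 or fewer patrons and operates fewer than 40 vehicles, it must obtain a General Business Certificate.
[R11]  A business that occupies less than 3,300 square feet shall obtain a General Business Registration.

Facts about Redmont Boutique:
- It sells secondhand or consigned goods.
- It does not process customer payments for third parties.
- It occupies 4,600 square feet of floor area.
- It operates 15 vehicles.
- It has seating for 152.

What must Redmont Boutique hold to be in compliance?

[R1] vehicles 15 ≥ 14 → Small Fleet Registration not required.
[R2] sells secondhand or consigned goods; floor area 4,600 square feet < 5,300 square feet; seating 152 ≥ 122 → Compliance Permit not required.
[R3] vehicles 15 < 21 → Annual License not required.
[R4] floor area 4,600 square feet ≥ 600 square feet; seating 152 < 162 → Compliance Certificate not required.
[R5] floor area 4,600 square feet ≥ 1,200 square feet → Small Premises Registration not required.
[R6] vehicles 15 ≥ 11 → Commercial Certificate not required.
[R7] does not process customer payments for third parties → General Business License not required.
[R8] vehicles 15 ≤ 17 → Fleet License not required.
[R9] seating 152 > 88 → Annual Permit not required.
[R10] seating 152 > 102; vehicles 15 < 40 → General Business Certificate not required.
[R11] floor area 4,600 square feet ≥ 3,300 square feet → General Business Registration not required.

None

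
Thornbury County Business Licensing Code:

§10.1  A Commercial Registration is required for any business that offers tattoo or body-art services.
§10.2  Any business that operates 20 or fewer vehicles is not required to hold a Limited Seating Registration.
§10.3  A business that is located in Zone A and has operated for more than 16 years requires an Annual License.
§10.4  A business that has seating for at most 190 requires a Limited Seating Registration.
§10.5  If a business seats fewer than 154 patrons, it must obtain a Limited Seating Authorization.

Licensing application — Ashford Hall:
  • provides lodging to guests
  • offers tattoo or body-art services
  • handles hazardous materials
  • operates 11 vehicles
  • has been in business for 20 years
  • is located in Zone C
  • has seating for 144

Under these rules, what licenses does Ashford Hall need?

Commercial Registration, Limited Seating Authorization

§10.1 offers tattoo or body-art services → Commercial Registration required.
§10.2 vehicles 11 ≤ 20 → exempt from Limited Seating Registration.
§10.3 is located in Zone C (not: is located in Zone A); years in business 20 > 16 → Annual License not required.
§10.4 seating 144 ≤ 190 → Limited Seating Registration required.
§10.5 seating 144 < 154 → Limited Seating Authorization required.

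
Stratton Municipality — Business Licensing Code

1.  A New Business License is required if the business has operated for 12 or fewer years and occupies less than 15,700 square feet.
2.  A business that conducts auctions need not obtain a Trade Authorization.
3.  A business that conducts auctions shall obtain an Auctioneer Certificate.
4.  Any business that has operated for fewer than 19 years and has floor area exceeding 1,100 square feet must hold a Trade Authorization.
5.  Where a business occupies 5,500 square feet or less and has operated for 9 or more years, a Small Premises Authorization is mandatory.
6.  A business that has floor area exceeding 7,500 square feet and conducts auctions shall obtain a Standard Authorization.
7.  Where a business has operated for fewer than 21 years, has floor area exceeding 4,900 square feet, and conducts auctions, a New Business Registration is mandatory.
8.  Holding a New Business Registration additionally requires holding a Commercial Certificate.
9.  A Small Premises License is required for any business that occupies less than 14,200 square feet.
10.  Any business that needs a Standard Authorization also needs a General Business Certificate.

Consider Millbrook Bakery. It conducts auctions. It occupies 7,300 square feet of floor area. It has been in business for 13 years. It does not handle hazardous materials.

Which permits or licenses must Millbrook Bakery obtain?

1. years in business 13 > 12; floor area 7,300 square feet < 15,700 square feet → New Business License not required.
2. conducts auctions → exempt from Trade Authorization.
3. conducts auctions → Auctioneer Certificate required.
4. years in business 13 < 19; floor area 7,300 square feet > 1,100 square feet → Trade Authorization required.
5. floor area 7,300 square feet > 5,500 square feet; years in business 13 ≥ 9 → Small Premises Authorization not required.
6. floor area 7,300 square feet ≤ 7,500 square feet; conducts auctions → Standard Authorization not required.
7. years in business 13 < 21; floor area 7,300 square feet > 4,900 square feet; conducts auctions → New Business Registration required.
8. New Business Registration is required → Commercial Certificate also required.
9. floor area 7,300 square feet < 14,200 square feet → Small Premises License required.
10. Standard Authorization is not required → no effect.

Auctioneer Certificate, Commercial Certificate, New Business Registration, Small Premises License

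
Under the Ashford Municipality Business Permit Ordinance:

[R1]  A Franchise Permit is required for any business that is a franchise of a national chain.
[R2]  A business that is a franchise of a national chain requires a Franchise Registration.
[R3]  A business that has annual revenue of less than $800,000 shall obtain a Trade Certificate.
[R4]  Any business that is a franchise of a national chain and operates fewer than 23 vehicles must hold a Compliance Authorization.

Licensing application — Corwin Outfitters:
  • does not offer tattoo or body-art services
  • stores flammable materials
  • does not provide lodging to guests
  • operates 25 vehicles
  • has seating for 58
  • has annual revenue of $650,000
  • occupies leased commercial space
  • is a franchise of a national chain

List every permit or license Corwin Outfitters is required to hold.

[R1] is a franchise of a national chain → Franchise Permit required.
[R2] is a franchise of a national chain → Franchise Registration required.
[R3] revenue $650,000 < $800,000 → Trade Certificate required.
[R4] is a franchise of a national chain; vehicles 25 ≥ 23 → Compliance Authorization not required.

Franchise Permit, Franchise Registration, Trade Certificate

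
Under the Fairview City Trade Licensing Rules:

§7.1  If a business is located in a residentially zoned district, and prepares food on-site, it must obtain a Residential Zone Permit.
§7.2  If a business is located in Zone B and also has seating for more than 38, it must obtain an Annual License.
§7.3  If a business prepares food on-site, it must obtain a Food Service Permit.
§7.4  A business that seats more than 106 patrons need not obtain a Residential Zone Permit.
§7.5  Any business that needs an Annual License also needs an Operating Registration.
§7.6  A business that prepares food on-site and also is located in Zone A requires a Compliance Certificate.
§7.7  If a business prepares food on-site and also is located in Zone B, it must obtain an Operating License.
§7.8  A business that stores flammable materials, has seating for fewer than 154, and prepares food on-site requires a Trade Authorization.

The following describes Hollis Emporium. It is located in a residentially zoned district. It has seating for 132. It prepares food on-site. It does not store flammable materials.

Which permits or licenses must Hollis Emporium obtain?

Food Service Permit

§7.1 is located in a residentially zoned district; prepares food on-site → Residential Zone Permit required.
§7.2 is located in a residentially zoned district (not: is located in Zone B); seating 132 > 38 → Annual License not required.
§7.3 prepares food on-site → Food Service Permit required.
§7.4 seating 132 > 106 → exempt from Residential Zone Permit.
§7.5 Annual License is not required → no effect.
§7.6 prepares food on-site; is located in a residentially zoned district (not: is located in Zone A) → Compliance Certificate not required.
§7.7 prepares food on-site; is located in a residentially zoned district (not: is located in Zone B) → Operating License not required.
§7.8 does not store flammable materials; seating 132 < 154; prepares food on-site → Trade Authorization not required.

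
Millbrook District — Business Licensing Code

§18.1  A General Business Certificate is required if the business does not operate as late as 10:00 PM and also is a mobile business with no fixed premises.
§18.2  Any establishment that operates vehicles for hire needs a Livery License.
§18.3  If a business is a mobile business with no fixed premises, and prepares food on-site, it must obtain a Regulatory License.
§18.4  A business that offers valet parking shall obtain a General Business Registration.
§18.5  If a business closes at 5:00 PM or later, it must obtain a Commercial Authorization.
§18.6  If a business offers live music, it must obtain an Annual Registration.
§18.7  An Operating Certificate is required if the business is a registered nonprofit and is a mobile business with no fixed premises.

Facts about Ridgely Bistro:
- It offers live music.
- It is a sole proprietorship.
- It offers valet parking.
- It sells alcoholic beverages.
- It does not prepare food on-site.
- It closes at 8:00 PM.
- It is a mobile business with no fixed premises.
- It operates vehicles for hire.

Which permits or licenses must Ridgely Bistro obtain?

§18.1 closes 8:00 PM, at/before 10:00 PM; is a mobile business with no fixed premises → General Business Certificate required.
§18.2 operates vehicles for hire → Livery License required.
§18.3 is a mobile business with no fixed premises; does not prepare food on-site → Regulatory License not required.
§18.4 offers valet parking → General Business Registration required.
§18.5 closes 8:00 PM, after 5:00 PM → Commercial Authorization required.
§18.6 offers live music → Annual Registration required.
§18.7 is a sole proprietorship (not: is a registered nonprofit); is a mobile business with no fixed premises → Operating Certificate not required.

Annual Registration, Commercial Authorization, General Business Certificate, General Business Registration, Livery License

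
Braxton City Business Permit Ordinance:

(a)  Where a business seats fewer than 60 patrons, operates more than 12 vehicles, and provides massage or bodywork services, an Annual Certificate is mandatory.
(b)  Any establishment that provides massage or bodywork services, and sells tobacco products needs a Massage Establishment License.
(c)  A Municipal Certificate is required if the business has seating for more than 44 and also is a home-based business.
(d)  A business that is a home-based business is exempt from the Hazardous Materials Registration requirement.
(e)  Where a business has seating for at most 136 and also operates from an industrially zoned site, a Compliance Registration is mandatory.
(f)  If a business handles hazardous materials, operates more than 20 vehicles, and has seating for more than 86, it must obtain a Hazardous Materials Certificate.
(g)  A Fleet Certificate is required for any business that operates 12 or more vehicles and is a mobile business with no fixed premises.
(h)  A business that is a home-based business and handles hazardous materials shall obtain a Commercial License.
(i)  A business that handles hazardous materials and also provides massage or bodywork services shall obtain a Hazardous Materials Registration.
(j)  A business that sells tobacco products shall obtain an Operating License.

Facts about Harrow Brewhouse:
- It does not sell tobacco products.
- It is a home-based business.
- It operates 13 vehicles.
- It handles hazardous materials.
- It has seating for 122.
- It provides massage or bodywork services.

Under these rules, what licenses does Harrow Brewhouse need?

Commercial License, Municipal Certificate

(a) seating 122 ≥ 60; vehicles 13 > 12; provides massage or bodywork services → Annual Certificate not required.
(b) provides massage or bodywork services; does not sell tobacco products → Massage Establishment License not required.
(c) seating 122 > 44; is a home-based business → Municipal Certificate required.
(d) is a home-based business → exempt from Hazardous Materials Registration.
(e) seating 122 ≤ 136; is a home-based business (not: operates from an industrially zoned site) → Compliance Registration not required.
(f) handles hazardous materials; vehicles 13 ≤ 20; seating 122 > 86 → Hazardous Materials Certificate not required.
(g) vehicles 13 ≥ 12; is a home-based business (not: is a mobile business with no fixed premises) → Fleet Certificate not required.
(h) is a home-based business; handles hazardous materials → Commercial License required.
(i) handles hazardous materials; provides massage or bodywork services → Hazardous Materials Registration required.
(j) does not sell tobacco products → Operating License not required.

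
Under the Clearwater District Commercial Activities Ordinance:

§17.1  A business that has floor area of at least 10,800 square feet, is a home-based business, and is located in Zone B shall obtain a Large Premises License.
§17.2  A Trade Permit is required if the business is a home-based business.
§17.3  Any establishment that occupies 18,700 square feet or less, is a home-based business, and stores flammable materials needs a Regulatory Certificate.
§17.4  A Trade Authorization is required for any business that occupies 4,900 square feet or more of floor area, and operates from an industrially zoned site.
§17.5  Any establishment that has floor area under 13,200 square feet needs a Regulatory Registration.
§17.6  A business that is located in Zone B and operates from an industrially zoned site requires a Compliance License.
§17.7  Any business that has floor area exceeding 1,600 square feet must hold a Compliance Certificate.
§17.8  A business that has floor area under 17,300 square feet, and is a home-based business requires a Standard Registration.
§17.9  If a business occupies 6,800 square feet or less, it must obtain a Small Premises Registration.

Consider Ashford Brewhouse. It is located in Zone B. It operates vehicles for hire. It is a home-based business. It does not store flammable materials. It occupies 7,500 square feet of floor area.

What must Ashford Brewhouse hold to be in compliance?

§17.1 floor area 7,500 square feet < 10,800 square feet; is a home-based business; is located in Zone B → Large Premises License not required.
§17.2 is a home-based business → Trade Permit required.
§17.3 floor area 7,500 square feet ≤ 18,700 square feet; is a home-based business; does not store flammable materials → Regulatory Certificate not required.
§17.4 floor area 7,500 square feet ≥ 4,900 square feet; is a home-based business (not: operates from an industrially zoned site) → Trade Authorization not required.
§17.5 floor area 7,500 square feet < 13,200 square feet → Regulatory Registration required.
§17.6 is located in Zone B; is a home-based business (not: operates from an industrially zoned site) → Compliance License not required.
§17.7 floor area 7,500 square feet > 1,600 square feet → Compliance Certificate required.
§17.8 floor area 7,500 square feet < 17,300 square feet; is a home-based business → Standard Registration required.
§17.9 floor area 7,500 square feet > 6,800 square feet → Small Premises Registration not required.

Compliance Certificate, Regulatory Registration, Standard Registration, Trade Permit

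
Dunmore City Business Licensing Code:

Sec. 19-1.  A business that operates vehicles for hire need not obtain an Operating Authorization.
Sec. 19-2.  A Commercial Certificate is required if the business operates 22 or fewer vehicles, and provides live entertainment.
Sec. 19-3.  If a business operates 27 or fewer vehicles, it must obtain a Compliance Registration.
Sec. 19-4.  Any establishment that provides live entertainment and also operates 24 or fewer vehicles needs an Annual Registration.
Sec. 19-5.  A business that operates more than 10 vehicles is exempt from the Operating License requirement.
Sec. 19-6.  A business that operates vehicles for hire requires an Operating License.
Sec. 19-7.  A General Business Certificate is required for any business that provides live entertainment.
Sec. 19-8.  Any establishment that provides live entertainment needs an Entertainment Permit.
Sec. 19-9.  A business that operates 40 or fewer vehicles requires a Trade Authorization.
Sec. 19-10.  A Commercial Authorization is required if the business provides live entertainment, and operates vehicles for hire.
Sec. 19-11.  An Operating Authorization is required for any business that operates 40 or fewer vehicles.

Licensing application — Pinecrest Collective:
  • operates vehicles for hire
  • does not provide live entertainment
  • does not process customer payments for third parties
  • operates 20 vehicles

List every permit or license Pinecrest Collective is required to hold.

Compliance Registration, Trade Authorization

Sec. 19-1. operates vehicles for hire → exempt from Operating Authorization.
Sec. 19-2. vehicles 20 ≤ 22; does not provide live entertainment → Commercial Certificate not required.
Sec. 19-3. vehicles 20 ≤ 27 → Compliance Registration required.
Sec. 19-4. does not provide live entertainment; vehicles 20 ≤ 24 → Annual Registration not required.
Sec. 19-5. vehicles 20 > 10 → exempt from Operating License.
Sec. 19-6. operates vehicles for hire → Operating License required.
Sec. 19-7. does not provide live entertainment → General Business Certificate not required.
Sec. 19-8. does not provide live entertainment → Entertainment Permit not required.
Sec. 19-9. vehicles 20 ≤ 40 → Trade Authorization required.
Sec. 19-10. does not provide live entertainment; operates vehicles for hire → Commercial Authorization not required.
Sec. 19-11. vehicles 20 ≤ 40 → Operating Authorization required.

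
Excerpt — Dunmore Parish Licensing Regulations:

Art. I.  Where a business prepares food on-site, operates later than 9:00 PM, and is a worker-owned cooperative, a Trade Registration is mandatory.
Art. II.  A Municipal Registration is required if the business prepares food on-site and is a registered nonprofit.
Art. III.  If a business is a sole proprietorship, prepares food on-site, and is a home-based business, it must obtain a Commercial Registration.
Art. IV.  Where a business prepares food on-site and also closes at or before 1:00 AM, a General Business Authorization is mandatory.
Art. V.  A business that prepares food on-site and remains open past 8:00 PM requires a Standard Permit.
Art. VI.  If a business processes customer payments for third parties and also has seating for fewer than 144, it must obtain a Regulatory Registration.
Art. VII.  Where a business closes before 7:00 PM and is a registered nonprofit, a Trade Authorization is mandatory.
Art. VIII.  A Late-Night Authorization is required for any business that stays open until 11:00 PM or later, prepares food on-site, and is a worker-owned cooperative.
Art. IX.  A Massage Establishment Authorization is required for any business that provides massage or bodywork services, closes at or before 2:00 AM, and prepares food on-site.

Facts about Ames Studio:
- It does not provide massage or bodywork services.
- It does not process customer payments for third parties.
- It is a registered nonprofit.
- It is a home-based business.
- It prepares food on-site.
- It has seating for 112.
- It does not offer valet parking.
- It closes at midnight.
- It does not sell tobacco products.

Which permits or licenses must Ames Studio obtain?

Art. I. prepares food on-site; closes midnight, after 9:00 PM; is a registered nonprofit (not: is a worker-owned cooperative) → Trade Registration not required.
Art. II. prepares food on-site; is a registered nonprofit → Municipal Registration required.
Art. III. is a registered nonprofit (not: is a sole proprietorship); prepares food on-site; is a home-based business → Commercial Registration not required.
Art. IV. prepares food on-site; closes midnight, at/before 1:00 AM → General Business Authorization required.
Art. V. prepares food on-site; closes midnight, after 8:00 PM → Standard Permit required.
Art. VI. does not process customer payments for third parties; seating 112 < 144 → Regulatory Registration not required.
Art. VII. closes midnight, after 7:00 PM; is a registered nonprofit → Trade Authorization not required.
Art. VIII. closes midnight, after 11:00 PM; prepares food on-site; is a registered nonprofit (not: is a worker-owned cooperative) → Late-Night Authorization not required.
Art. IX. does not provide massage or bodywork services; closes midnight, at/before 2:00 AM; prepares food on-site → Massage Establishment Authorization not required.

General Business Authorization, Municipal Registration, Standard Permit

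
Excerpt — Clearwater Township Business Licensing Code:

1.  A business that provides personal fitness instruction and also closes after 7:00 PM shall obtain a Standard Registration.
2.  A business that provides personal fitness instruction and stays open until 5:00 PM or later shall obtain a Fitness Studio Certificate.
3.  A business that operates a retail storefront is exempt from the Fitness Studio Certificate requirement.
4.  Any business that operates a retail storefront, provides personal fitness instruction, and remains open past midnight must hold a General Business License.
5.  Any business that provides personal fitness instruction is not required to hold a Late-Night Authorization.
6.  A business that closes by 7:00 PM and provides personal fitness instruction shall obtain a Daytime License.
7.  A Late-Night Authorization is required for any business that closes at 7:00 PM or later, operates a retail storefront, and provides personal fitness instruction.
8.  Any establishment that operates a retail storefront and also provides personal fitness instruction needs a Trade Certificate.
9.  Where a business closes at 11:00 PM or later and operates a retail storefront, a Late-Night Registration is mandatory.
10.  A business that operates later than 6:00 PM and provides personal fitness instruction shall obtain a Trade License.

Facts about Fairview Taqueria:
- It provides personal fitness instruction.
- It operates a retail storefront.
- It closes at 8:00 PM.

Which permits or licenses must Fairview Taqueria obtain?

Standard Registration, Trade Certificate, Trade License

1. provides personal fitness instruction; closes 8:00 PM, after 7:00 PM → Standard Registration required.
2. provides personal fitness instruction; closes 8:00 PM, after 5:00 PM → Fitness Studio Certificate required.
3. operates a retail storefront → exempt from Fitness Studio Certificate.
4. operates a retail storefront; provides personal fitness instruction; closes 8:00 PM, at/before midnight → General Business License not required.
5. provides personal fitness instruction → exempt from Late-Night Authorization.
6. closes 8:00 PM, after 7:00 PM; provides personal fitness instruction → Daytime License not required.
7. closes 8:00 PM, after 7:00 PM; operates a retail storefront; provides personal fitness instruction → Late-Night Authorization required.
8. operates a retail storefront; provides personal fitness instruction → Trade Certificate required.
9. closes 8:00 PM, at/before 11:00 PM; operates a retail storefront → Late-Night Registration not required.
10. closes 8:00 PM, after 6:00 PM; provides personal fitness instruction → Trade License required.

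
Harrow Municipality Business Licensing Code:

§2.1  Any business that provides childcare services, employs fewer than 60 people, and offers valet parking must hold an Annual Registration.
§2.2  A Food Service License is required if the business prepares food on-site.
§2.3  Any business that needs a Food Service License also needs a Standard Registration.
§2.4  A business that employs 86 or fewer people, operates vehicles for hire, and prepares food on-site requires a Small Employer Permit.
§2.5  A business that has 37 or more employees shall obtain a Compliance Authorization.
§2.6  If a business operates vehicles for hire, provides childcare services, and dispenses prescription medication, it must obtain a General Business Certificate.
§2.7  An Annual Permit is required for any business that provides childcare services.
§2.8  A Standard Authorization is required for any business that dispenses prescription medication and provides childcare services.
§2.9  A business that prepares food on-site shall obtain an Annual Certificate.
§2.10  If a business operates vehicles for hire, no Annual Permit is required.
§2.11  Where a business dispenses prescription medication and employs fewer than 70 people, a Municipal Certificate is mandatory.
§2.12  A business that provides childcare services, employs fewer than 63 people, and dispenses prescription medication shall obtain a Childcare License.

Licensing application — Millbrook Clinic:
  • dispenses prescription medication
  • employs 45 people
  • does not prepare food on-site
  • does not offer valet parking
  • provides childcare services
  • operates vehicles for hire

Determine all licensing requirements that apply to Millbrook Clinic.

§2.1 provides childcare services; employees 45 < 60; does not offer valet parking → Annual Registration not required.
§2.2 does not prepare food on-site → Food Service License not required.
§2.3 Food Service License is not required → no effect.
§2.4 employees 45 ≤ 86; operates vehicles for hire; does not prepare food on-site → Small Employer Permit not required.
§2.5 employees 45 ≥ 37 → Compliance Authorization required.
§2.6 operates vehicles for hire; provides childcare services; dispenses prescription medication → General Business Certificate required.
§2.7 provides childcare services → Annual Permit required.
§2.8 dispenses prescription medication; provides childcare services → Standard Authorization required.
§2.9 does not prepare food on-site → Annual Certificate not required.
§2.10 operates vehicles for hire → exempt from Annual Permit.
§2.11 dispenses prescription medication; employees 45 < 70 → Municipal Certificate required.
§2.12 provides childcare services; employees 45 < 63; dispenses prescription medication → Childcare License required.

Childcare License, Compliance Authorization, General Business Certificate, Municipal Certificate, Standard Authorization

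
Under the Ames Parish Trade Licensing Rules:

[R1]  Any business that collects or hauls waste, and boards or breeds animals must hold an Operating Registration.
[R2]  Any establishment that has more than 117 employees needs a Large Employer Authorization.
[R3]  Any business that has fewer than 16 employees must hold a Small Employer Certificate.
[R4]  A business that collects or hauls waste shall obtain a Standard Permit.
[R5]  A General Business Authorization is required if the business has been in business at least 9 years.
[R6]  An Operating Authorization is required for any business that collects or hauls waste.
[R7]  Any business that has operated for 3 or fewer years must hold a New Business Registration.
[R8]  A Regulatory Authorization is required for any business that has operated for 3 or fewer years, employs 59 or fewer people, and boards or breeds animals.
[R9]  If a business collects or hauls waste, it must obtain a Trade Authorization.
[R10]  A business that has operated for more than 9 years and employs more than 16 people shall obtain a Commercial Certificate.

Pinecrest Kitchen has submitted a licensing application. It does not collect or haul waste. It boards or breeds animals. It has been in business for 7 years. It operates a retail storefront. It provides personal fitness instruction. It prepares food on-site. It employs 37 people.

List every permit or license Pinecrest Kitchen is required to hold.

[R1] does not collect or haul waste; boards or breeds animals → Operating Registration not required.
[R2] employees 37 ≤ 117 → Large Employer Authorization not required.
[R3] employees 37 ≥ 16 → Small Employer Certificate not required.
[R4] does not collect or haul waste → Standard Permit not required.
[R5] years in business 7 < 9 → General Business Authorization not required.
[R6] does not collect or haul waste → Operating Authorization not required.
[R7] years in business 7 > 3 → New Business Registration not required.
[R8] years in business 7 > 3; employees 37 ≤ 59; boards or breeds animals → Regulatory Authorization not required.
[R9] does not collect or haul waste → Trade Authorization not required.
[R10] years in business 7 ≤ 9; employees 37 > 16 → Commercial Certificate not required.

None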